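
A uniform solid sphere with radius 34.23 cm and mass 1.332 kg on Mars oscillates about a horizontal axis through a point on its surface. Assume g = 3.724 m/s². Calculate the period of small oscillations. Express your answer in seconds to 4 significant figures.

2.254 s

I_cm = (2/5)mr² = 0.062428 kg·m². The pivot is at distance d = 0.3423 m from the centre of mass.
By the parallel-axis theorem, I = I_cm + md² = 0.062428 + 0.15607 = 0.21850 kg·m².
T = 2π√(I/(mgd)) = 2π√(0.21850/(1.332 × 3.724 × 0.3423)) = 2.254 s.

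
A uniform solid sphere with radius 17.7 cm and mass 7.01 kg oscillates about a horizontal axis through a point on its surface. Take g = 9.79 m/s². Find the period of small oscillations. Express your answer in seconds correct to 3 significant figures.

I_cm = (2/5)mr² = 0.08785 kg·m². The pivot is at distance d = 0.177 m from the centre of mass.
By the parallel-axis theorem, I = I_cm + md² = 0.08785 + 0.2196 = 0.3075 kg·m².
T = 2π√(I/(mgd)) = 2π√(0.3075/(7.01 × 9.79 × 0.177)) = 1.000 s.

1.000 s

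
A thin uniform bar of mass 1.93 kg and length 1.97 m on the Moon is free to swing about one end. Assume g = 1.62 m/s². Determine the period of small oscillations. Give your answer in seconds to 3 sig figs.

5.66 s

For a physical pendulum T = 2π√(I/(mgd)), with d = 0.9850 m from pivot to centre of mass.
I_cm = mL²/12 = 1.93 × 1.97²/12 = 0.6242 kg·m²; I = I_cm + md² = 0.6242 + 1.93 × 0.9850² = 2.497 kg·m².
T = 2π√(2.497/(1.93 × 1.62 × 0.9850)) = 5.66 s.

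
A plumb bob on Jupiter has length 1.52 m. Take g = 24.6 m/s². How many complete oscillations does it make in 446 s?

285

T = 2π√(L/g) = 2π√(1.52/24.6) = 1.562 s.
Number of complete oscillations = ⌊446/1.562⌋ = ⌊285.6⌋ = 285.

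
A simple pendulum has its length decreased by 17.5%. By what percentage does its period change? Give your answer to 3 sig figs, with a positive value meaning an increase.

T ∝ √L, so T'/T = √(0.8250) = 0.9083.
Percentage change in T = (0.9083 − 1) × 100% = -9.17%.

-9.17%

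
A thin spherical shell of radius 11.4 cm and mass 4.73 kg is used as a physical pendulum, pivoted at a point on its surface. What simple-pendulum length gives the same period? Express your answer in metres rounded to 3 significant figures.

0.190 m

The equivalent simple-pendulum length is L_eq = I/(md), where I is about the pivot and d = 0.1140 m.
I_cm = (2/3)mR² = 0.04098 kg·m², so I = I_cm + md² = 0.04098 + 0.06147 = 0.1025 kg·m².
L_eq = 0.1025/(4.73 × 0.1140) = 0.190 m.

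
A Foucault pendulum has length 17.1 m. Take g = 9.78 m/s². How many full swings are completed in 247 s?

29

T = 2π√(L/g) = 2π√(17.1/9.78) = 8.308 s.
Number of complete oscillations = ⌊247/8.308⌋ = ⌊29.73⌋ = 29.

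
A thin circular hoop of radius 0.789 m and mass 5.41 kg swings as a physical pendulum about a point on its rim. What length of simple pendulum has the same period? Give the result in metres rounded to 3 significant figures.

1.58 m

The equivalent simple-pendulum length is L_eq = I/(md), where I is about the pivot and d = 0.7890 m.
I_cm = mR² = 3.368 kg·m², so I = I_cm + md² = 3.368 + 3.368 = 6.736 kg·m².
L_eq = 6.736/(5.41 × 0.7890) = 1.58 m.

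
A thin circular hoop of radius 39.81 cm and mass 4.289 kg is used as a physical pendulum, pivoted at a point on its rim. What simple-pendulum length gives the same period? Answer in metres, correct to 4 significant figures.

The equivalent simple-pendulum length is L_eq = I/(md), where I is about the pivot and d = 0.39810 m.
I_cm = mR² = 0.67974 kg·m², so I = I_cm + md² = 0.67974 + 0.67974 = 1.3595 kg·m².
L_eq = 1.3595/(4.289 × 0.39810) = 0.7962 m.

0.7962 m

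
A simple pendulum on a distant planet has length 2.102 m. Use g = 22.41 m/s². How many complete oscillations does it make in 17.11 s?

8

T = 2π√(L/g) = 2π√(2.102/22.41) = 1.9243 s.
Number of complete oscillations = ⌊17.11/1.9243⌋ = ⌊8.8915⌋ = 8.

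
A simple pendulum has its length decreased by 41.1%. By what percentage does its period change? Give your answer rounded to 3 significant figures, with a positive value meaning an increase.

-23.3%

T ∝ √L, so T'/T = √(0.5890) = 0.7675.
Percentage change in T = (0.7675 − 1) × 100% = -23.3%.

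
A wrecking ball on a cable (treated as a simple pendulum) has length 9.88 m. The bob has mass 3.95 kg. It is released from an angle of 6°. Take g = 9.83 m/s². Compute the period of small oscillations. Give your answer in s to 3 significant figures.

T = 2π√(L/g) = 2π√(9.88/9.83) = 2π × 1.003 = 6.30 s.

6.30 s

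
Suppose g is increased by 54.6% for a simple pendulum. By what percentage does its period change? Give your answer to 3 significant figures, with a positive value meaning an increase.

-19.6%

T ∝ 1/√g, so T'/T = 1/√(1.546) = 0.8043.
Percentage change in T = (0.8043 − 1) × 100% = -19.6%.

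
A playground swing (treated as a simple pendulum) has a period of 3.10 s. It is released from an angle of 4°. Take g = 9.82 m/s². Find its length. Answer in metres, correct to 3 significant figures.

From T = 2π√(L/g), L = gT²/(4π²) = 9.82 × 3.100²/(4π²) = 2.39 m.

2.39 m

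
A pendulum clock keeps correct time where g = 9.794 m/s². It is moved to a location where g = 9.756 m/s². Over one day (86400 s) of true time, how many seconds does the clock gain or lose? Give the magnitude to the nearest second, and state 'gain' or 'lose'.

The clock's period scales as T ∝ 1/√g, so T'/T = √(9.794/9.756) = 1.00195.
In 86400 s of true time the clock registers 86400/1.00195 = 86232.2 s, so it loses 168 s.

lose 168 s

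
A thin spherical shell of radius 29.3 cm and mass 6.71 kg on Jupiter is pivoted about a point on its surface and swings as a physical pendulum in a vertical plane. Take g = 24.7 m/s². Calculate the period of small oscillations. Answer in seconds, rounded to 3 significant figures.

0.883 s

I_cm = (2/3)mr² = 0.3840 kg·m². The pivot is at distance d = 0.293 m from the centre of mass.
By the parallel-axis theorem, I = I_cm + md² = 0.3840 + 0.5760 = 0.9601 kg·m².
T = 2π√(I/(mgd)) = 2π√(0.9601/(6.71 × 24.7 × 0.293)) = 0.883 s.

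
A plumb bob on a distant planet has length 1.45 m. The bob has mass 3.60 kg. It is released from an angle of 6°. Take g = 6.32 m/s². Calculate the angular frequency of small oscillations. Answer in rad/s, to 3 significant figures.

ω = √(g/L) = √(6.32/1.45) = 2.09 rad/s.

2.09 rad/s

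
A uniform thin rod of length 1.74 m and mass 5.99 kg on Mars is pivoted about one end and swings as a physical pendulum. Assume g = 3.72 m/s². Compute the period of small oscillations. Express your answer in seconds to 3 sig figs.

3.51 s

For a physical pendulum T = 2π√(I/(mgd)), with d = 0.8700 m from pivot to centre of mass.
I_cm = mL²/12 = 5.99 × 1.74²/12 = 1.511 kg·m²; I = I_cm + md² = 1.511 + 5.99 × 0.8700² = 6.045 kg·m².
T = 2π√(6.045/(5.99 × 3.72 × 0.8700)) = 3.51 s.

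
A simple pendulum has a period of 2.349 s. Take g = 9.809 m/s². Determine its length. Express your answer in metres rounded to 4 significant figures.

From T = 2π√(L/g), L = gT²/(4π²) = 9.809 × 2.3490²/(4π²) = 1.371 m.

1.371 m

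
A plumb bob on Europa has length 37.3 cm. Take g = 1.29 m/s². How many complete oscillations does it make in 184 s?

54

T = 2π√(L/g) = 2π√(0.373/1.29) = 3.379 s.
Number of complete oscillations = ⌊184/3.379⌋ = ⌊54.46⌋ = 54.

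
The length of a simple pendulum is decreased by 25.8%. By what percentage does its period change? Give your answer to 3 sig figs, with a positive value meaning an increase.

T ∝ √L, so T'/T = √(0.7420) = 0.8614.
Percentage change in T = (0.8614 − 1) × 100% = -13.9%.

-13.9%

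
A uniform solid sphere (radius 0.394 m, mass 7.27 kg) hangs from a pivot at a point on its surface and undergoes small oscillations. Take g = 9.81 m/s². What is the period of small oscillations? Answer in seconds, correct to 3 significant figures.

1.49 s

I_cm = (2/5)mr² = 0.4514 kg·m². The pivot is at distance d = 0.394 m from the centre of mass.
By the parallel-axis theorem, I = I_cm + md² = 0.4514 + 1.129 = 1.580 kg·m².
T = 2π√(I/(mgd)) = 2π√(1.580/(7.27 × 9.81 × 0.394)) = 1.49 s.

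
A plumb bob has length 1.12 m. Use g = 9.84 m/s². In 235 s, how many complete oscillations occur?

110

T = 2π√(L/g) = 2π√(1.12/9.84) = 2.120 s.
Number of complete oscillations = ⌊235/2.120⌋ = ⌊110.9⌋ = 110.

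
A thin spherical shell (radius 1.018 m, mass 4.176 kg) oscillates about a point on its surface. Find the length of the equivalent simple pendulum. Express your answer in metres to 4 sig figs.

1.697 m

The equivalent simple-pendulum length is L_eq = I/(md), where I is about the pivot and d = 1.0180 m.
I_cm = (2/3)mR² = 2.8851 kg·m², so I = I_cm + md² = 2.8851 + 4.3277 = 7.2128 kg·m².
L_eq = 7.2128/(4.176 × 1.0180) = 1.697 m.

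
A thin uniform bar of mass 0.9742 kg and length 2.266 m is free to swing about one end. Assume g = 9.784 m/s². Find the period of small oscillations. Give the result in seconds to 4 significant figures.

2.469 s

For a physical pendulum T = 2π√(I/(mgd)), with d = 1.1330 m from pivot to centre of mass.
I_cm = mL²/12 = 0.9742 × 2.266²/12 = 0.41686 kg·m²; I = I_cm + md² = 0.41686 + 0.9742 × 1.1330² = 1.6674 kg·m².
T = 2π√(1.6674/(0.9742 × 9.784 × 1.1330)) = 2.469 s.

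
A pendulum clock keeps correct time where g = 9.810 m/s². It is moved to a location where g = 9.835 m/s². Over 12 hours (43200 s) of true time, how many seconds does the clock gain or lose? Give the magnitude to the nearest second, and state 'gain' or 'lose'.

gain 55 s

The clock's period scales as T ∝ 1/√g, so T'/T = √(9.810/9.835) = 0.998728.
In 43200 s of true time the clock registers 43200/0.998728 = 43255.0 s, so it gains 55 s.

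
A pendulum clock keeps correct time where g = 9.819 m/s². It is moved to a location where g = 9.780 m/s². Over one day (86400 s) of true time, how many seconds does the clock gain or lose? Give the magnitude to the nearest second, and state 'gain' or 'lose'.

lose 172 s

The clock's period scales as T ∝ 1/√g, so T'/T = √(9.819/9.780) = 1.00199.
In 86400 s of true time the clock registers 86400/1.00199 = 86228.2 s, so it loses 172 s.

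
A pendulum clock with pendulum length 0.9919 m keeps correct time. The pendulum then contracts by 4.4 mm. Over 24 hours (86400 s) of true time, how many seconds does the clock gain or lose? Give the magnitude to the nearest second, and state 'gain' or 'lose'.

gain 192 s

T ∝ √L, so T'/T = √(0.98750/0.9919) = 0.997780.
In 86400 s of true time the clock registers 86400/0.997780 = 86592.3 s, so it gains 192 s.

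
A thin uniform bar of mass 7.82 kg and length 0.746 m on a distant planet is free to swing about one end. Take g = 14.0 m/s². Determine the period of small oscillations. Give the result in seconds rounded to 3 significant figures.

For a physical pendulum T = 2π√(I/(mgd)), with d = 0.3730 m from pivot to centre of mass.
I_cm = mL²/12 = 7.82 × 0.746²/12 = 0.3627 kg·m²; I = I_cm + md² = 0.3627 + 7.82 × 0.3730² = 1.451 kg·m².
T = 2π√(1.451/(7.82 × 14.0 × 0.3730)) = 1.18 s.

1.18 s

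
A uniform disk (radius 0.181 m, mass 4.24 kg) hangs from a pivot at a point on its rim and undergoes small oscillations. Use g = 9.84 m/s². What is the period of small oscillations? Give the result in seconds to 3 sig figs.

I_cm = ½mr² = 0.06945 kg·m². The pivot is at distance d = 0.181 m from the centre of mass.
By the parallel-axis theorem, I = I_cm + md² = 0.06945 + 0.1389 = 0.2084 kg·m².
T = 2π√(I/(mgd)) = 2π√(0.2084/(4.24 × 9.84 × 0.181)) = 1.04 s.

1.04 s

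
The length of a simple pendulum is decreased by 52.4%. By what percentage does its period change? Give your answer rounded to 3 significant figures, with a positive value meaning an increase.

-31.0%

T ∝ √L, so T'/T = √(0.4760) = 0.6899.
Percentage change in T = (0.6899 − 1) × 100% = -31.0%.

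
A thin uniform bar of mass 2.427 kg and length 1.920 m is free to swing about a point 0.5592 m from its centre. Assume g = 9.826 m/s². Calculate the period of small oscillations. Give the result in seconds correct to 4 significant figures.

For a physical pendulum T = 2π√(I/(mgd)), with d = 0.55920 m from pivot to centre of mass.
I_cm = mL²/12 = 2.427 × 1.920²/12 = 0.74557 kg·m²; I = I_cm + md² = 0.74557 + 2.427 × 0.55920² = 1.5045 kg·m².
T = 2π√(1.5045/(2.427 × 9.826 × 0.55920)) = 2.110 s.

2.110 s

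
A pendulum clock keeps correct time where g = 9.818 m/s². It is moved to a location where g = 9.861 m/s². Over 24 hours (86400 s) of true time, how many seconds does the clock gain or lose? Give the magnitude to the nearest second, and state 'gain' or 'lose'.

gain 189 s

The clock's period scales as T ∝ 1/√g, so T'/T = √(9.818/9.861) = 0.997817.
In 86400 s of true time the clock registers 86400/0.997817 = 86589.0 s, so it gains 189 s.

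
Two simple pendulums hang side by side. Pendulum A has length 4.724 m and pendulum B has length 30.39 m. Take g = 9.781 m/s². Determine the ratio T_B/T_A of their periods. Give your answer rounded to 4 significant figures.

2.536

T ∝ √L, so T_B/T_A = √(L_B/L_A) = √(30.39/4.724) = 2.536.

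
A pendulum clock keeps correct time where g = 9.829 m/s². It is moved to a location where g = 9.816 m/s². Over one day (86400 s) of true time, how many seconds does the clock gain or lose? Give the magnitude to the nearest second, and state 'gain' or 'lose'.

The clock's period scales as T ∝ 1/√g, so T'/T = √(9.829/9.816) = 1.00066.
In 86400 s of true time the clock registers 86400/1.00066 = 86342.8 s, so it loses 57 s.

lose 57 s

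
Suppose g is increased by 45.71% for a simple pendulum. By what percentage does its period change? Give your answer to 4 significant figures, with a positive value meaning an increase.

-17.16%

T ∝ 1/√g, so T'/T = 1/√(1.4571) = 0.82843.
Percentage change in T = (0.82843 − 1) × 100% = -17.16%.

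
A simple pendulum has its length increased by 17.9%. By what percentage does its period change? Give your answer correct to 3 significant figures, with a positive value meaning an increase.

8.58%

T ∝ √L, so T'/T = √(1.179) = 1.086.
Percentage change in T = (1.086 − 1) × 100% = 8.58%.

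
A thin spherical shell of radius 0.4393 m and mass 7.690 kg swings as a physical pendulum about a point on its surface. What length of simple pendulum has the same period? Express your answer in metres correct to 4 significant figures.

The equivalent simple-pendulum length is L_eq = I/(md), where I is about the pivot and d = 0.43930 m.
I_cm = (2/3)mR² = 0.98937 kg·m², so I = I_cm + md² = 0.98937 + 1.4841 = 2.4734 kg·m².
L_eq = 2.4734/(7.690 × 0.43930) = 0.7322 m.

0.7322 m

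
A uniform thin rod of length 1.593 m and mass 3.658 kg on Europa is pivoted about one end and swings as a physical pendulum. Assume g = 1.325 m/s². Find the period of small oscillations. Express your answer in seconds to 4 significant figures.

For a physical pendulum T = 2π√(I/(mgd)), with d = 0.79650 m from pivot to centre of mass.
I_cm = mL²/12 = 3.658 × 1.593²/12 = 0.77356 kg·m²; I = I_cm + md² = 0.77356 + 3.658 × 0.79650² = 3.0942 kg·m².
T = 2π√(3.0942/(3.658 × 1.325 × 0.79650)) = 5.625 s.

5.625 s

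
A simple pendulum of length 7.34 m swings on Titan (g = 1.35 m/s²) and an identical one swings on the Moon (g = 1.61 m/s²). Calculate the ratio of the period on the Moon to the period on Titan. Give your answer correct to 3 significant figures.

0.916

T ∝ 1/√g, so T₂/T₁ = √(g₁/g₂) = √(1.35/1.61) = 0.916.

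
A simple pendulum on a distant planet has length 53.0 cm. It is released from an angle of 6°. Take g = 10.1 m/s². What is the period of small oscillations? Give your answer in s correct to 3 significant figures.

T = 2π√(L/g) = 2π√(0.530/10.1) = 2π × 0.2291 = 1.44 s.

1.44 s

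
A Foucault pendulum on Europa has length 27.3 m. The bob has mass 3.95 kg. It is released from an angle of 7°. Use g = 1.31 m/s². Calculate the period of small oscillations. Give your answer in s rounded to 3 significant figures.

28.7 s

T = 2π√(L/g) = 2π√(27.3/1.31) = 2π × 4.565 = 28.7 s.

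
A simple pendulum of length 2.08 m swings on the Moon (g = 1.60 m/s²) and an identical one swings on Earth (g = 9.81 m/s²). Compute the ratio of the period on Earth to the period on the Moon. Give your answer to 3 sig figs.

0.404

T ∝ 1/√g, so T₂/T₁ = √(g₁/g₂) = √(1.60/9.81) = 0.404.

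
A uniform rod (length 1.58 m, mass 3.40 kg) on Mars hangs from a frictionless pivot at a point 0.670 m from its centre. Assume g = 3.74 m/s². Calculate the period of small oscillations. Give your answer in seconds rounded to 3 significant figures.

3.22 s

For a physical pendulum T = 2π√(I/(mgd)), with d = 0.6700 m from pivot to centre of mass.
I_cm = mL²/12 = 3.40 × 1.58²/12 = 0.7073 kg·m²; I = I_cm + md² = 0.7073 + 3.40 × 0.6700² = 2.234 kg·m².
T = 2π√(2.234/(3.40 × 3.74 × 0.6700)) = 3.22 s.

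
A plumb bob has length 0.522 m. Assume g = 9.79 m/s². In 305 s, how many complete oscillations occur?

T = 2π√(L/g) = 2π√(0.522/9.79) = 1.451 s.
Number of complete oscillations = ⌊305/1.451⌋ = ⌊210.2⌋ = 210.

210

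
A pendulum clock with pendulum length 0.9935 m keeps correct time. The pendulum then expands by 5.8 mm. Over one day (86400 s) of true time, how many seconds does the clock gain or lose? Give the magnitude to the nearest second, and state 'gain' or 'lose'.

lose 251 s

T ∝ √L, so T'/T = √(0.99930/0.9935) = 1.00291.
In 86400 s of true time the clock registers 86400/1.00291 = 86148.9 s, so it loses 251 s.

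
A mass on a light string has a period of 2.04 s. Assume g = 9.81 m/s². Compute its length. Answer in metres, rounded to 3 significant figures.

From T = 2π√(L/g), L = gT²/(4π²) = 9.81 × 2.040²/(4π²) = 1.03 m.

1.03 m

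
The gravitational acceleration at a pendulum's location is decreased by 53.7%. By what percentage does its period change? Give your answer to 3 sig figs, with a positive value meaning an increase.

47.0%

T ∝ 1/√g, so T'/T = 1/√(0.4630) = 1.470.
Percentage change in T = (1.470 − 1) × 100% = 47.0%.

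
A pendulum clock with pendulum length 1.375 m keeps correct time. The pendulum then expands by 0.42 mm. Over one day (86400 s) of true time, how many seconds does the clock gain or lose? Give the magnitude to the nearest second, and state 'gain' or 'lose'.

lose 13 s

T ∝ √L, so T'/T = √(1.37542/1.375) = 1.00015.
In 86400 s of true time the clock registers 86400/1.00015 = 86386.8 s, so it loses 13 s.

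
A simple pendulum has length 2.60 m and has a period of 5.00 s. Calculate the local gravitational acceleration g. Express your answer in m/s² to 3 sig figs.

4.11 m/s²

From T = 2π√(L/g), g = 4π²L/T² = 4π² × 2.60/5.000² = 4.11 m/s².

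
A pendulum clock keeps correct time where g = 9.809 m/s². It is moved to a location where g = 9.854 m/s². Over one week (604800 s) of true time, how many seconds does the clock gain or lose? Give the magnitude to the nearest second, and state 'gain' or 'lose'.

The clock's period scales as T ∝ 1/√g, so T'/T = √(9.809/9.854) = 0.997714.
In 604800 s of true time the clock registers 604800/0.997714 = 606185.7 s, so it gains 1386 s.

gain 1386 s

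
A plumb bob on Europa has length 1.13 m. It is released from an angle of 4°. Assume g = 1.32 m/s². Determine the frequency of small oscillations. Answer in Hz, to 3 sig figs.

T = 2π√(L/g) = 2π√(1.13/1.32) = 5.813 s, so f = 1/T = 0.172 Hz.

0.172 Hz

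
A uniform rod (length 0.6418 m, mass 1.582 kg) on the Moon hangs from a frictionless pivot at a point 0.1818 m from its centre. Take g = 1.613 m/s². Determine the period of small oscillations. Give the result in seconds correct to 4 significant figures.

3.012 s

For a physical pendulum T = 2π√(I/(mgd)), with d = 0.18180 m from pivot to centre of mass.
I_cm = mL²/12 = 1.582 × 0.6418²/12 = 0.054303 kg·m²; I = I_cm + md² = 0.054303 + 1.582 × 0.18180² = 0.10659 kg·m².
T = 2π√(0.10659/(1.582 × 1.613 × 0.18180)) = 3.012 s.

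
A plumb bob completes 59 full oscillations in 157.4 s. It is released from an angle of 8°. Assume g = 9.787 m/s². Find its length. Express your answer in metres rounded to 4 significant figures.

T = 157.4/59 = 2.6678 s.
From T = 2π√(L/g), L = gT²/(4π²) = 9.787 × 2.6678²/(4π²) = 1.764 m.

1.764 m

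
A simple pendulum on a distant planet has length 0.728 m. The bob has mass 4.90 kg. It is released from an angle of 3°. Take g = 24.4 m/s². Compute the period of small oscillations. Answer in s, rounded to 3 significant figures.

1.09 s

T = 2π√(L/g) = 2π√(0.728/24.4) = 2π × 0.1727 = 1.09 s.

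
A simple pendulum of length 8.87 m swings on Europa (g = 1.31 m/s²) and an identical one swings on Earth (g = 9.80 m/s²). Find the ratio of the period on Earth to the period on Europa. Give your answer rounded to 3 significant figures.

T ∝ 1/√g, so T₂/T₁ = √(g₁/g₂) = √(1.31/9.80) = 0.366.

0.366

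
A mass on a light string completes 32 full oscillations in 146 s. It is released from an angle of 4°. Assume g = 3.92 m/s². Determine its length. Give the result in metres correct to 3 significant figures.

2.07 m

T = 146/32 = 4.562 s.
From T = 2π√(L/g), L = gT²/(4π²) = 3.92 × 4.562²/(4π²) = 2.07 m.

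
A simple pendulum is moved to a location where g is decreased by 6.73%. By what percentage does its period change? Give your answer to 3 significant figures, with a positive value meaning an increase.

3.54%

T ∝ 1/√g, so T'/T = 1/√(0.9327) = 1.035.
Percentage change in T = (1.035 − 1) × 100% = 3.54%.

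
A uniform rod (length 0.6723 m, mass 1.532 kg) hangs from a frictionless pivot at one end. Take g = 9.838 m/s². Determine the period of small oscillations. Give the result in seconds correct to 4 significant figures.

For a physical pendulum T = 2π√(I/(mgd)), with d = 0.33615 m from pivot to centre of mass.
I_cm = mL²/12 = 1.532 × 0.6723²/12 = 0.057704 kg·m²; I = I_cm + md² = 0.057704 + 1.532 × 0.33615² = 0.23081 kg·m².
T = 2π√(0.23081/(1.532 × 9.838 × 0.33615)) = 1.341 s.

1.341 s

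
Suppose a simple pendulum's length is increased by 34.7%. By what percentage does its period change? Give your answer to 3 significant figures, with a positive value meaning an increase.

T ∝ √L, so T'/T = √(1.347) = 1.161.
Percentage change in T = (1.161 − 1) × 100% = 16.1%.

16.1%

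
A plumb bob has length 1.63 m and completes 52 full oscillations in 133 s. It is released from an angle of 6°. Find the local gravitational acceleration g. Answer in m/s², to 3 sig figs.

T = 133/52 = 2.558 s.
From T = 2π√(L/g), g = 4π²L/T² = 4π² × 1.63/2.558² = 9.84 m/s².

9.84 m/s²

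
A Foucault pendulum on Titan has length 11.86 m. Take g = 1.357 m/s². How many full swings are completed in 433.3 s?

T = 2π√(L/g) = 2π√(11.86/1.357) = 18.575 s.
Number of complete oscillations = ⌊433.3/18.575⌋ = ⌊23.327⌋ = 23.

23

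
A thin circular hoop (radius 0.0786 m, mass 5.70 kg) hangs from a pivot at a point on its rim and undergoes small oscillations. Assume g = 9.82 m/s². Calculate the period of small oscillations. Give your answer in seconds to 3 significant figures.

I_cm = mr² = 0.03521 kg·m². The pivot is at distance d = 0.0786 m from the centre of mass.
By the parallel-axis theorem, I = I_cm + md² = 0.03521 + 0.03521 = 0.07043 kg·m².
T = 2π√(I/(mgd)) = 2π√(0.07043/(5.70 × 9.82 × 0.0786)) = 0.795 s.

0.795 s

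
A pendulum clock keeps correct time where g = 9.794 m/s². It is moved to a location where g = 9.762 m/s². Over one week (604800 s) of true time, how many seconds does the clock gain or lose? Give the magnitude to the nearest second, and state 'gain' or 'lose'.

lose 989 s

The clock's period scales as T ∝ 1/√g, so T'/T = √(9.794/9.762) = 1.00164.
In 604800 s of true time the clock registers 604800/1.00164 = 603811.2 s, so it loses 989 s.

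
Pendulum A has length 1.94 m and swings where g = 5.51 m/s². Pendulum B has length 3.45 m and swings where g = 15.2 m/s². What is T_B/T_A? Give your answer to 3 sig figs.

T = 2π√(L/g), so T_B/T_A = √((L_B/g_B)/(L_A/g_A)) = √((3.45/15.2)/(1.94/5.51)) = 0.803.

0.803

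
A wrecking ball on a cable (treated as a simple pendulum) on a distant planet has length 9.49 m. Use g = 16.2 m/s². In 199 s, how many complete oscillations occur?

T = 2π√(L/g) = 2π√(9.49/16.2) = 4.809 s.
Number of complete oscillations = ⌊199/4.809⌋ = ⌊41.38⌋ = 41.

41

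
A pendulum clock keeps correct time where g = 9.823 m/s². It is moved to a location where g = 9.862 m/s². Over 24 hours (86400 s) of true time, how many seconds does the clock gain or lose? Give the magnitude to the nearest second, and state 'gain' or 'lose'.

gain 171 s

The clock's period scales as T ∝ 1/√g, so T'/T = √(9.823/9.862) = 0.998021.
In 86400 s of true time the clock registers 86400/0.998021 = 86571.3 s, so it gains 171 s.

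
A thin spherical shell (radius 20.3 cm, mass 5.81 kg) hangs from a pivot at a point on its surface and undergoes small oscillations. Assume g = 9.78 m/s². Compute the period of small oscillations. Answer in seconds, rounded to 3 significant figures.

1.17 s

I_cm = (2/3)mr² = 0.1596 kg·m². The pivot is at distance d = 0.203 m from the centre of mass.
By the parallel-axis theorem, I = I_cm + md² = 0.1596 + 0.2394 = 0.3990 kg·m².
T = 2π√(I/(mgd)) = 2π√(0.3990/(5.81 × 9.78 × 0.203)) = 1.17 s.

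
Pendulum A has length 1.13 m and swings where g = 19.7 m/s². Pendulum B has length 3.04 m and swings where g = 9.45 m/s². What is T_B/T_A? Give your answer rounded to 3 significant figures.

2.37

T = 2π√(L/g), so T_B/T_A = √((L_B/g_B)/(L_A/g_A)) = √((3.04/9.45)/(1.13/19.7)) = 2.37.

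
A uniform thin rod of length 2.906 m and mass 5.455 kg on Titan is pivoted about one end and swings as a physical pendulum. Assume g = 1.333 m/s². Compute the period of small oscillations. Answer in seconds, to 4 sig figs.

7.575 s

For a physical pendulum T = 2π√(I/(mgd)), with d = 1.4530 m from pivot to centre of mass.
I_cm = mL²/12 = 5.455 × 2.906²/12 = 3.8389 kg·m²; I = I_cm + md² = 3.8389 + 5.455 × 1.4530² = 15.356 kg·m².
T = 2π√(15.356/(5.455 × 1.333 × 1.4530)) = 7.575 s.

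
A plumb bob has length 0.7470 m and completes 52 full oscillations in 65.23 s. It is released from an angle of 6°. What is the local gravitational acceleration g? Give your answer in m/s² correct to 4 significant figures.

18.74 m/s²

T = 65.23/52 = 1.2544 s.
From T = 2π√(L/g), g = 4π²L/T² = 4π² × 0.7470/1.2544² = 18.74 m/s².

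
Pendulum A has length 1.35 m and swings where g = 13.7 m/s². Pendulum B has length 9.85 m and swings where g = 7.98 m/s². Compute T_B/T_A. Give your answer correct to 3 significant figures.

T = 2π√(L/g), so T_B/T_A = √((L_B/g_B)/(L_A/g_A)) = √((9.85/7.98)/(1.35/13.7)) = 3.54.

3.54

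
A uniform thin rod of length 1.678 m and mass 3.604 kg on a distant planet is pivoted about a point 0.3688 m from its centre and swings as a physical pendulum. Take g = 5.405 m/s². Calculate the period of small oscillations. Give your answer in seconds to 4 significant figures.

2.709 s

For a physical pendulum T = 2π√(I/(mgd)), with d = 0.36880 m from pivot to centre of mass.
I_cm = mL²/12 = 3.604 × 1.678²/12 = 0.84564 kg·m²; I = I_cm + md² = 0.84564 + 3.604 × 0.36880² = 1.3358 kg·m².
T = 2π√(1.3358/(3.604 × 5.405 × 0.36880)) = 2.709 s.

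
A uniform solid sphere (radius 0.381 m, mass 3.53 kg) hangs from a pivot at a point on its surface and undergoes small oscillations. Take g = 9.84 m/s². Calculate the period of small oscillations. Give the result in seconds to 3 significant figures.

1.46 s

I_cm = (2/5)mr² = 0.2050 kg·m². The pivot is at distance d = 0.381 m from the centre of mass.
By the parallel-axis theorem, I = I_cm + md² = 0.2050 + 0.5124 = 0.7174 kg·m².
T = 2π√(I/(mgd)) = 2π√(0.7174/(3.53 × 9.84 × 0.381)) = 1.46 s.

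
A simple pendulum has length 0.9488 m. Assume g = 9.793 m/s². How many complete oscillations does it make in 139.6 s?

71

T = 2π√(L/g) = 2π√(0.9488/9.793) = 1.9557 s.
Number of complete oscillations = ⌊139.6/1.9557⌋ = ⌊71.380⌋ = 71.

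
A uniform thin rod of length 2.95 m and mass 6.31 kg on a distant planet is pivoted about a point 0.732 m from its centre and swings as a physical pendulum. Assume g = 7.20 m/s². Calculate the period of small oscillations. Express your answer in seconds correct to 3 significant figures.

For a physical pendulum T = 2π√(I/(mgd)), with d = 0.7320 m from pivot to centre of mass.
I_cm = mL²/12 = 6.31 × 2.95²/12 = 4.576 kg·m²; I = I_cm + md² = 4.576 + 6.31 × 0.7320² = 7.957 kg·m².
T = 2π√(7.957/(6.31 × 7.20 × 0.7320)) = 3.07 s.

3.07 s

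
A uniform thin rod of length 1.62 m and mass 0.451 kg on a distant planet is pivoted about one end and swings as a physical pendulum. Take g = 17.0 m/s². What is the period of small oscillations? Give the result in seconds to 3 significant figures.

1.58 s

For a physical pendulum T = 2π√(I/(mgd)), with d = 0.8100 m from pivot to centre of mass.
I_cm = mL²/12 = 0.451 × 1.62²/12 = 0.09863 kg·m²; I = I_cm + md² = 0.09863 + 0.451 × 0.8100² = 0.3945 kg·m².
T = 2π√(0.3945/(0.451 × 17.0 × 0.8100)) = 1.58 s.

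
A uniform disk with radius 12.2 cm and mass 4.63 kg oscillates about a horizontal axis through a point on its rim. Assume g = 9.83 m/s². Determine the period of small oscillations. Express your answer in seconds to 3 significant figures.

I_cm = ½mr² = 0.03446 kg·m². The pivot is at distance d = 0.122 m from the centre of mass.
By the parallel-axis theorem, I = I_cm + md² = 0.03446 + 0.06891 = 0.1034 kg·m².
T = 2π√(I/(mgd)) = 2π√(0.1034/(4.63 × 9.83 × 0.122)) = 0.857 s.

0.857 s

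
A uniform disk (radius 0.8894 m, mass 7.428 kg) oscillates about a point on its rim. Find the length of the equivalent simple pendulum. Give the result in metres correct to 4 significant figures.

1.334 m

The equivalent simple-pendulum length is L_eq = I/(md), where I is about the pivot and d = 0.88940 m.
I_cm = ½mR² = 2.9379 kg·m², so I = I_cm + md² = 2.9379 + 5.8758 = 8.8137 kg·m².
L_eq = 8.8137/(7.428 × 0.88940) = 1.334 m.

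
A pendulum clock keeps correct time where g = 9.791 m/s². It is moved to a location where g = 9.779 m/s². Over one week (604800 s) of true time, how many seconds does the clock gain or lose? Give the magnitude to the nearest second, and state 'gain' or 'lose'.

lose 371 s

The clock's period scales as T ∝ 1/√g, so T'/T = √(9.791/9.779) = 1.00061.
In 604800 s of true time the clock registers 604800/1.00061 = 604429.3 s, so it loses 371 s.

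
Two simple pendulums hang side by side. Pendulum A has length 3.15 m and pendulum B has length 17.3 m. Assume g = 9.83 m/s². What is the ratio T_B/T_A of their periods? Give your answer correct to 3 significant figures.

T ∝ √L, so T_B/T_A = √(L_B/L_A) = √(17.3/3.15) = 2.34.

2.34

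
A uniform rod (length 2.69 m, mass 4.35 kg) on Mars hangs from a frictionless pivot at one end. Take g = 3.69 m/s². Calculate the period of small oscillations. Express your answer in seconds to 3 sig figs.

4.38 s

For a physical pendulum T = 2π√(I/(mgd)), with d = 1.345 m from pivot to centre of mass.
I_cm = mL²/12 = 4.35 × 2.69²/12 = 2.623 kg·m²; I = I_cm + md² = 2.623 + 4.35 × 1.345² = 10.49 kg·m².
T = 2π√(10.49/(4.35 × 3.69 × 1.345)) = 4.38 s.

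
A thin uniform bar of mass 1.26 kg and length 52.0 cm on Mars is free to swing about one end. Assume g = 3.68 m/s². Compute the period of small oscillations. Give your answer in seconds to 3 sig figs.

For a physical pendulum T = 2π√(I/(mgd)), with d = 0.2600 m from pivot to centre of mass.
I_cm = mL²/12 = 1.26 × 0.520²/12 = 0.02839 kg·m²; I = I_cm + md² = 0.02839 + 1.26 × 0.2600² = 0.1136 kg·m².
T = 2π√(0.1136/(1.26 × 3.68 × 0.2600)) = 1.93 s.

1.93 s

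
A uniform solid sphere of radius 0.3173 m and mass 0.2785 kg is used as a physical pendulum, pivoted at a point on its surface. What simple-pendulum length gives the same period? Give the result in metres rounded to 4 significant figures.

The equivalent simple-pendulum length is L_eq = I/(md), where I is about the pivot and d = 0.31730 m.
I_cm = (2/5)mR² = 0.011216 kg·m², so I = I_cm + md² = 0.011216 + 0.028039 = 0.039255 kg·m².
L_eq = 0.039255/(0.2785 × 0.31730) = 0.4442 m.

0.4442 m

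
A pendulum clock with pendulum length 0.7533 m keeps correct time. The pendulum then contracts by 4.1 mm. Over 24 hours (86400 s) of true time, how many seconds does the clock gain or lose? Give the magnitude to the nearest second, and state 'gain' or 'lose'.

gain 236 s

T ∝ √L, so T'/T = √(0.74920/0.7533) = 0.997275.
In 86400 s of true time the clock registers 86400/0.997275 = 86636.1 s, so it gains 236 s.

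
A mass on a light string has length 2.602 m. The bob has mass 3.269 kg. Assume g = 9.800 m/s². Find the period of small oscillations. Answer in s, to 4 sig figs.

3.238 s

T = 2π√(L/g) = 2π√(2.602/9.800) = 2π × 0.51528 = 3.238 s.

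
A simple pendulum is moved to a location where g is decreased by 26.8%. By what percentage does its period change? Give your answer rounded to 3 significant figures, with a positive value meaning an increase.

T ∝ 1/√g, so T'/T = 1/√(0.7320) = 1.169.
Percentage change in T = (1.169 − 1) × 100% = 16.9%.

16.9%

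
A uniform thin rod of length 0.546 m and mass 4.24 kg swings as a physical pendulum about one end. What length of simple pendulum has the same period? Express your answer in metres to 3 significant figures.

The equivalent simple-pendulum length is L_eq = I/(md), where I is about the pivot and d = 0.2730 m.
I_cm = (1/12)mL² = 0.1053 kg·m², so I = I_cm + md² = 0.1053 + 0.3160 = 0.4213 kg·m².
L_eq = 0.4213/(4.24 × 0.2730) = 0.364 m.

0.364 m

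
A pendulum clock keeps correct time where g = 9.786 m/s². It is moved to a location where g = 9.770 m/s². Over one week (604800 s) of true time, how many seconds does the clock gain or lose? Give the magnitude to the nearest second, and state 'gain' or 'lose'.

lose 495 s

The clock's period scales as T ∝ 1/√g, so T'/T = √(9.786/9.770) = 1.00082.
In 604800 s of true time the clock registers 604800/1.00082 = 604305.4 s, so it loses 495 s.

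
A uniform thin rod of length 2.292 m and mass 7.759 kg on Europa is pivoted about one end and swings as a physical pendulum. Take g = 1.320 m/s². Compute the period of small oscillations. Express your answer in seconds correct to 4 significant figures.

6.760 s

For a physical pendulum T = 2π√(I/(mgd)), with d = 1.1460 m from pivot to centre of mass.
I_cm = mL²/12 = 7.759 × 2.292²/12 = 3.3967 kg·m²; I = I_cm + md² = 3.3967 + 7.759 × 1.1460² = 13.587 kg·m².
T = 2π√(13.587/(7.759 × 1.320 × 1.1460)) = 6.760 s.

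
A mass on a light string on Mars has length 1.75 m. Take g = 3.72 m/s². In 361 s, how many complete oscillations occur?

T = 2π√(L/g) = 2π√(1.75/3.72) = 4.310 s.
Number of complete oscillations = ⌊361/4.310⌋ = ⌊83.77⌋ = 83.

83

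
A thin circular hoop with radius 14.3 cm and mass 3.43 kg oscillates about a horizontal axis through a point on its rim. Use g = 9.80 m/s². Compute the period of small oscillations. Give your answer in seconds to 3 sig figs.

I_cm = mr² = 0.07014 kg·m². The pivot is at distance d = 0.143 m from the centre of mass.
By the parallel-axis theorem, I = I_cm + md² = 0.07014 + 0.07014 = 0.1403 kg·m².
T = 2π√(I/(mgd)) = 2π√(0.1403/(3.43 × 9.80 × 0.143)) = 1.07 s.

1.07 s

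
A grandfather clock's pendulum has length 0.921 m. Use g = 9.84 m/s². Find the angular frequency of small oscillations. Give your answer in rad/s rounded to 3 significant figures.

ω = √(g/L) = √(9.84/0.921) = 3.27 rad/s.

3.27 rad/s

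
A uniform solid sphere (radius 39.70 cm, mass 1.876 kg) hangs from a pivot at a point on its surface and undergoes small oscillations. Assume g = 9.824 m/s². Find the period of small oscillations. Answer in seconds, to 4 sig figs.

1.494 s

I_cm = (2/5)mr² = 0.11827 kg·m². The pivot is at distance d = 0.3970 m from the centre of mass.
By the parallel-axis theorem, I = I_cm + md² = 0.11827 + 0.29567 = 0.41394 kg·m².
T = 2π√(I/(mgd)) = 2π√(0.41394/(1.876 × 9.824 × 0.3970)) = 1.494 s.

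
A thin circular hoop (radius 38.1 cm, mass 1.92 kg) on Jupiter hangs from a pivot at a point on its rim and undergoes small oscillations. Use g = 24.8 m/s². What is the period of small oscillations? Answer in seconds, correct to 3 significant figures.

I_cm = mr² = 0.2787 kg·m². The pivot is at distance d = 0.381 m from the centre of mass.
By the parallel-axis theorem, I = I_cm + md² = 0.2787 + 0.2787 = 0.5574 kg·m².
T = 2π√(I/(mgd)) = 2π√(0.5574/(1.92 × 24.8 × 0.381)) = 1.10 s.

1.10 s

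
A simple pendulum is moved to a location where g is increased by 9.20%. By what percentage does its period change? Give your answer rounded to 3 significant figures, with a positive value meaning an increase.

T ∝ 1/√g, so T'/T = 1/√(1.092) = 0.9569.
Percentage change in T = (0.9569 − 1) × 100% = -4.31%.

-4.31%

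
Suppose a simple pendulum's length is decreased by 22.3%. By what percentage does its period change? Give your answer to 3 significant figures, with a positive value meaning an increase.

-11.9%

T ∝ √L, so T'/T = √(0.7770) = 0.8815.
Percentage change in T = (0.8815 − 1) × 100% = -11.9%.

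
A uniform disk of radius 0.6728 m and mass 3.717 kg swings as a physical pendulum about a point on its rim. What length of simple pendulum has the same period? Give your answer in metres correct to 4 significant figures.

1.009 m

The equivalent simple-pendulum length is L_eq = I/(md), where I is about the pivot and d = 0.67280 m.
I_cm = ½mR² = 0.84127 kg·m², so I = I_cm + md² = 0.84127 + 1.6825 = 2.5238 kg·m².
L_eq = 2.5238/(3.717 × 0.67280) = 1.009 m.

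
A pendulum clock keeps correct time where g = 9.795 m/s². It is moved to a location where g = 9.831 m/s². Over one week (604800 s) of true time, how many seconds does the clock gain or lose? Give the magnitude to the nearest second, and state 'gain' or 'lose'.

The clock's period scales as T ∝ 1/√g, so T'/T = √(9.795/9.831) = 0.998167.
In 604800 s of true time the clock registers 604800/0.998167 = 605910.4 s, so it gains 1110 s.

gain 1110 s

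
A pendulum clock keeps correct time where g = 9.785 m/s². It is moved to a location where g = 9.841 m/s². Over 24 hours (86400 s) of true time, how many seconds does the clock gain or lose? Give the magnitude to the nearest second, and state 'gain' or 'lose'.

gain 247 s

The clock's period scales as T ∝ 1/√g, so T'/T = √(9.785/9.841) = 0.997151.
In 86400 s of true time the clock registers 86400/0.997151 = 86646.9 s, so it gains 247 s.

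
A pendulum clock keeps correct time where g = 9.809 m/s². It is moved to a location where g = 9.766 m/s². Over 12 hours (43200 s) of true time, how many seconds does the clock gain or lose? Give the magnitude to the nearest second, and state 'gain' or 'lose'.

lose 95 s

The clock's period scales as T ∝ 1/√g, so T'/T = √(9.809/9.766) = 1.00220.
In 43200 s of true time the clock registers 43200/1.00220 = 43105.2 s, so it loses 95 s.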